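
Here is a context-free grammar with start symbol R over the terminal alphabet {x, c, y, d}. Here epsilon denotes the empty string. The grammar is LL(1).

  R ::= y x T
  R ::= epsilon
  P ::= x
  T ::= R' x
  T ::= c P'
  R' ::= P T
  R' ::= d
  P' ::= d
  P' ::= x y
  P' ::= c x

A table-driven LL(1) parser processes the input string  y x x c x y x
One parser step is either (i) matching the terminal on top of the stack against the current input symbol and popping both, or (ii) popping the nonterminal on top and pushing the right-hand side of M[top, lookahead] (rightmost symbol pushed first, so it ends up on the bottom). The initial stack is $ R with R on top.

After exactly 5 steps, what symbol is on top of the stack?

P

step 1: stack=$ R  input=y x x c x y x $  — expand R ::= y x T
step 2: stack=$ T x y  input=y x x c x y x $  — match y
step 3: stack=$ T x  input=x x c x y x $  — match x
step 4: stack=$ T  input=x c x y x $  — expand T ::= R' x
step 5: stack=$ x R'  input=x c x y x $  — expand R' ::= P T
Stack after step 5: $ x T P (top = P).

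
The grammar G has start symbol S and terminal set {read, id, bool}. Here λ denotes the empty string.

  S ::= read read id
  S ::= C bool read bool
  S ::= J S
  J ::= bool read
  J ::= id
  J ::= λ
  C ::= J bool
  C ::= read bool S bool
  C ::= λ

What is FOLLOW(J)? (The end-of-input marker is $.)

FIRST(J) = {λ, bool, id}
FIRST(C) = {λ, bool, id, read}  (via J bool)
FIRST(S) = {bool, id, read}  (via C bool read bool, J S)
FOLLOW(S) includes $ since S is the start symbol.
FOLLOW(S): in S::=J S, the suffix after S is empty (adds nothing new); in C::=read bool S bool, S is followed by bool with FIRST {bool}. Thus FOLLOW(S) = {$, bool}.
FOLLOW(J): in S::=J S, J is followed by S with FIRST {bool, id, read}; in C::=J bool, J is followed by bool with FIRST {bool}. Thus FOLLOW(J) = {bool, id, read}.
FOLLOW(C): in S::=C bool read bool, C is followed by bool read bool with FIRST {bool}. Thus FOLLOW(C) = {bool}.

{bool, id, read}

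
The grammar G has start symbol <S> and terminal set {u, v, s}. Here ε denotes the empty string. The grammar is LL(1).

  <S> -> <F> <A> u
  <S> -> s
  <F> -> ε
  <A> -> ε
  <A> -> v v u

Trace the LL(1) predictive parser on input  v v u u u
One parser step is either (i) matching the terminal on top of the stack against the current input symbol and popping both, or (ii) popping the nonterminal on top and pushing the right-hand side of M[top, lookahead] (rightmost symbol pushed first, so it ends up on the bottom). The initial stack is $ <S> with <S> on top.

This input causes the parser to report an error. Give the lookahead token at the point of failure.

u

step 1: stack=$ <S>  input=v v u u u $  — expand <S> -> <F> <A> u
step 2: stack=$ u <A> <F>  input=v v u u u $  — expand <F> -> ε
step 3: stack=$ u <A>  input=v v u u u $  — expand <A> -> v v u
step 4: stack=$ u u v v  input=v v u u u $  — match v
step 5: stack=$ u u v  input=v u u u $  — match v
step 6: stack=$ u u  input=u u u $  — match u
step 7: stack=$ u  input=u u $  — match u
step 8: stack=$  input=u $  — error: stack empty but input remains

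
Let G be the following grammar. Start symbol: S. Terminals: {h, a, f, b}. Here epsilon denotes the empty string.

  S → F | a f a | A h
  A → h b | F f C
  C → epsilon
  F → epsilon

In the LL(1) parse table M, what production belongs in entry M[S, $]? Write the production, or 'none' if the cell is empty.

S → F

FIRST(C): from C→epsilon we get {epsilon}. So FIRST(C) = {epsilon}.
FIRST(F): from F→epsilon we get {epsilon}. So FIRST(F) = {epsilon}.
FIRST(A): from A→h b we get {h}; from A→F f C we get {f}. So FIRST(A) = {f, h}.
FIRST(S): from S→F we get {epsilon}; from S→a f a we get {a}; from S→A h we get {f, h}. So FIRST(S) = {epsilon, a, f, h}.
FOLLOW(S) includes $ since S is the start symbol.
FOLLOW(S): S appears on no right-hand side. Thus FOLLOW(S) = {$}.
For S → F: FIRST(F) = {epsilon}, so it goes in M[S, t] for t ∈ {}; since epsilon ∈ FIRST, also for every t ∈ FOLLOW(S) = {$}.
For S → a f a: FIRST(a f a) = {a}, so it goes in M[S, t] for t ∈ {a}.
For S → A h: FIRST(A h) = {f, h}, so it goes in M[S, t] for t ∈ {f, h}.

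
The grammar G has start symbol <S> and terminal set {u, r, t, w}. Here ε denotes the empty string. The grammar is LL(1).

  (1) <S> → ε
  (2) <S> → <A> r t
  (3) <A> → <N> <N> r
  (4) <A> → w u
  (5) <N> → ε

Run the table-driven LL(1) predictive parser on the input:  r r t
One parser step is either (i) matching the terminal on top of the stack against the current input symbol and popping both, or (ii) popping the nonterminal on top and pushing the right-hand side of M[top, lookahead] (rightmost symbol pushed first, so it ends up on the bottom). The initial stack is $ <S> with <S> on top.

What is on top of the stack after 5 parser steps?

step 1: stack=$ <S>  input=r r t $  — expand <S> → <A> r t
step 2: stack=$ t r <A>  input=r r t $  — expand <A> → <N> <N> r
step 3: stack=$ t r r <N> <N>  input=r r t $  — expand <N> → ε
step 4: stack=$ t r r <N>  input=r r t $  — expand <N> → ε
step 5: stack=$ t r r  input=r r t $  — match r
Stack after step 5: $ t r (top = r).

r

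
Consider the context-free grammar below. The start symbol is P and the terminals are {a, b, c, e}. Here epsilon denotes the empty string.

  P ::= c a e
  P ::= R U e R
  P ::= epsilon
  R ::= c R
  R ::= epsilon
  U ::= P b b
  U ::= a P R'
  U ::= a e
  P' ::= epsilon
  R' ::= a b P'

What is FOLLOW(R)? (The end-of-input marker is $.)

{$, a, b, c}

FIRST(R): from R::=c R we get {c}; from R::=epsilon we get {epsilon}. So FIRST(R) = {epsilon, c}.
FIRST(P'): from P'::=epsilon we get {epsilon}. So FIRST(P') = {epsilon}.
FIRST(R'): from R'::=a b P' we get {a}. So FIRST(R') = {a}.
FIRST(P): from P::=c a e we get {c}; from P::=R U e R we get {a, b, c}; from P::=epsilon we get {epsilon}. So FIRST(P) = {epsilon, a, b, c}.
FIRST(U): from U::=P b b we get {a, b, c}; from U::=a P R' we get {a}; from U::=a e we get {a}. So FIRST(U) = {a, b, c}.
FOLLOW(P) includes $ since P is the start symbol.
FOLLOW(P): in U::=P b b, P is followed by b b with FIRST {b}; in U::=a P R', P is followed by R' with FIRST {a}. Thus FOLLOW(P) = {$, a, b}.
FOLLOW(R): in P::=R U e R (occurrence 1), R is followed by U e R with FIRST {a, b, c}; in P::=R U e R (occurrence 2), the suffix after R is empty, so FOLLOW(R) ⊇ FOLLOW(P) = {$, a, b}; in R::=c R, the suffix after R is empty (adds nothing new). Thus FOLLOW(R) = {$, a, b, c}.
FOLLOW(U): in P::=R U e R, U is followed by e R with FIRST {e}. Thus FOLLOW(U) = {e}.
FOLLOW(R'): in U::=a P R', the suffix after R' is empty, so FOLLOW(R') ⊇ FOLLOW(U) = {e}. Thus FOLLOW(R') = {e}.
FOLLOW(P'): in R'::=a b P', the suffix after P' is empty, so FOLLOW(P') ⊇ FOLLOW(R') = {e}. Thus FOLLOW(P') = {e}.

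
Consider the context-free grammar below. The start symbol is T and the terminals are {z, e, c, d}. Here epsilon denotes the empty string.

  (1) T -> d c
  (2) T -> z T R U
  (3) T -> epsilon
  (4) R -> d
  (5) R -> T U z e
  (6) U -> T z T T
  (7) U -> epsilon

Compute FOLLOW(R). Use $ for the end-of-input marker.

{$, d, z}

FIRST(T) = {epsilon, d, z}
FIRST(U) = {epsilon, d, z}  (via T z T T)
FIRST(R) = {d, z}  (via T U z e)
FOLLOW(T) includes $ since T is the start symbol.
FOLLOW(T): in T->z T R U, T is followed by R U with FIRST {d, z}; in R->T U z e, T is followed by U z e with FIRST {d, z}; in U->T z T T (occurrence 1), T is followed by z T T with FIRST {z}; in U->T z T T (occurrence 2), T is followed by T with FIRST {epsilon, d, z}; in U->T z T T (occurrence 2), the suffix after T is nullable, so FOLLOW(T) ⊇ FOLLOW(U) = {$, d, z}; in U->T z T T (occurrence 3), the suffix after T is empty, so FOLLOW(T) ⊇ FOLLOW(U) = {$, d, z}. Thus FOLLOW(T) = {$, d, z}.
FOLLOW(R): in T->z T R U, R is followed by U with FIRST {epsilon, d, z}; in T->z T R U, the suffix after R is nullable, so FOLLOW(R) ⊇ FOLLOW(T) = {$, d, z}. Thus FOLLOW(R) = {$, d, z}.
FOLLOW(U): in T->z T R U, the suffix after U is empty, so FOLLOW(U) ⊇ FOLLOW(T) = {$, d, z}; in R->T U z e, U is followed by z e with FIRST {z}. Thus FOLLOW(U) = {$, d, z}.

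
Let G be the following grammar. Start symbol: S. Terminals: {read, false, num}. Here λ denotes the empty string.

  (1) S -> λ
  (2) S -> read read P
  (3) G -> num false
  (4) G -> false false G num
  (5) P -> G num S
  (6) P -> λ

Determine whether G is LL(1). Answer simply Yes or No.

FIRST(S) = {λ, read}
FIRST(G) = {false, num}
FIRST(P) = {λ, false, num}
FOLLOW(S) = {$}
FOLLOW(G) = {num}
FOLLOW(P) = {$}
Each cell of M receives at most one production.

Yes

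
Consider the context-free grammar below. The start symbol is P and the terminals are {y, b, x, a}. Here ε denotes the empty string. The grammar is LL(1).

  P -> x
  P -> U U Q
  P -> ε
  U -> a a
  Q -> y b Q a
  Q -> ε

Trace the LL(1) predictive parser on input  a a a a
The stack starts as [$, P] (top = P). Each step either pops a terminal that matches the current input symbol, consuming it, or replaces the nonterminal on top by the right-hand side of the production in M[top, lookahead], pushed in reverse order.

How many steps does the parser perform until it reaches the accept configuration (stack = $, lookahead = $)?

     Stack      Input      Action
  1  $ P        a a a a $  expand P -> U U Q
  2  $ Q U U    a a a a $  expand U -> a a
  3  $ Q U a a  a a a a $  match a
  4  $ Q U a    a a a $    match a
  5  $ Q U      a a $      expand U -> a a
  6  $ Q a a    a a $      match a
  7  $ Q a      a $        match a
  8  $ Q        $          expand Q -> ε
Accept reached after 8 steps.

8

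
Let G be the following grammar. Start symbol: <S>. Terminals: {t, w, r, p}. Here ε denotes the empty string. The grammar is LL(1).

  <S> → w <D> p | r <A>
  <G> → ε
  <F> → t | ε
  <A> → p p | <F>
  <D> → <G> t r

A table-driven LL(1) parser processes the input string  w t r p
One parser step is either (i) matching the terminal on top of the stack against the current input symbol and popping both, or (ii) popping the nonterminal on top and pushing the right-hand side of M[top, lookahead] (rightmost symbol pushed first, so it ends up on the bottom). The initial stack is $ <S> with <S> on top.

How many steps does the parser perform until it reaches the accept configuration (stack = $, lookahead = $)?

step 1: stack=$ <S>  input=w t r p $  — expand <S> → w <D> p
step 2: stack=$ p <D> w  input=w t r p $  — match w
step 3: stack=$ p <D>  input=t r p $  — expand <D> → <G> t r
step 4: stack=$ p r t <G>  input=t r p $  — expand <G> → ε
step 5: stack=$ p r t  input=t r p $  — match t
step 6: stack=$ p r  input=r p $  — match r
step 7: stack=$ p  input=p $  — match p
Accept reached after 7 steps.

7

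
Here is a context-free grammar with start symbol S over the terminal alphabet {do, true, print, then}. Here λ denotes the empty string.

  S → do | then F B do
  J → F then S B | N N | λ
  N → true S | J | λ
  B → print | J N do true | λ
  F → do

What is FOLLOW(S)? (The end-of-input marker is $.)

FIRST(S) = {do, then}
FIRST(F) = {do}
FIRST(J) = {λ, do, true}  (via F then S B, N N)
FIRST(N) = {λ, do, true}  (via J)
FIRST(B) = {λ, do, print, true}  (via J N do true)
FOLLOW(S) includes $ since S is the start symbol.
FOLLOW(F): in S→then F B do, F is followed by B do with FIRST {do, print, true}; in J→F then S B, F is followed by then S B with FIRST {then}. Thus FOLLOW(F) = {do, print, then, true}.
FOLLOW(S): in J→F then S B, S is followed by B with FIRST {λ, do, print, true}; in J→F then S B, the suffix after S is nullable, so FOLLOW(S) ⊇ FOLLOW(J) = {do, true}; in N→true S, the suffix after S is empty, so FOLLOW(S) ⊇ FOLLOW(N) = {do, true}. Thus FOLLOW(S) = {$, do, print, true}.
FOLLOW(J): in N→J, the suffix after J is empty, so FOLLOW(J) ⊇ FOLLOW(N) = {do, true}; in B→J N do true, J is followed by N do true with FIRST {do, true}. Thus FOLLOW(J) = {do, true}.
FOLLOW(N): in J→N N (occurrence 1), N is followed by N with FIRST {λ, do, true}; in J→N N (occurrence 1), the suffix after N is nullable, so FOLLOW(N) ⊇ FOLLOW(J) = {do, true}; in J→N N (occurrence 2), the suffix after N is empty, so FOLLOW(N) ⊇ FOLLOW(J) = {do, true}; in B→J N do true, N is followed by do true with FIRST {do}. Thus FOLLOW(N) = {do, true}.
FOLLOW(B): in S→then F B do, B is followed by do with FIRST {do}; in J→F then S B, the suffix after B is empty, so FOLLOW(B) ⊇ FOLLOW(J) = {do, true}. Thus FOLLOW(B) = {do, true}.

{$, do, print, true}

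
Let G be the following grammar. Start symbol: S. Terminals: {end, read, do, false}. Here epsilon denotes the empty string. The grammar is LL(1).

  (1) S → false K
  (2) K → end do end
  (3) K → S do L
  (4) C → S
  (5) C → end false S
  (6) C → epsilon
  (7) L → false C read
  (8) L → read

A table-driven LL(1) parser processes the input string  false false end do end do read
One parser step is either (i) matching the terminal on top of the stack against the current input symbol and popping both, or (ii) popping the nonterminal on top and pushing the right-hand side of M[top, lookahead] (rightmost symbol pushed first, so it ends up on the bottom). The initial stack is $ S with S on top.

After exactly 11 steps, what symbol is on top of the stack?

      Stack              Input                             Action
   1  $ S                false false end do end do read $  expand S → false K
   2  $ K false          false false end do end do read $  match false
   3  $ K                false end do end do read $        expand K → S do L
   4  $ L do S           false end do end do read $        expand S → false K
   5  $ L do K false     false end do end do read $        match false
   6  $ L do K           end do end do read $              expand K → end do end
   7  $ L do end do end  end do end do read $              match end
   8  $ L do end do      do end do read $                  match do
   9  $ L do end         end do read $                     match end
  10  $ L do             do read $                         match do
  11  $ L                read $                            expand L → read
Stack after step 11: $ read (top = read).

read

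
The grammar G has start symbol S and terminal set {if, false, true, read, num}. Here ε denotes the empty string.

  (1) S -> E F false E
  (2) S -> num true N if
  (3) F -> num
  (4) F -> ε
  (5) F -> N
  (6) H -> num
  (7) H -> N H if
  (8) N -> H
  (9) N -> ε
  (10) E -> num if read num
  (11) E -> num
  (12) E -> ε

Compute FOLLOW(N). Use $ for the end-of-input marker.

FIRST(E) = {ε, num}
FIRST(S) = {false, num}  (via E F false E)
FIRST(F) = {ε, num}  (via N)
FIRST(H) = {num}  (via N H if)
FIRST(N) = {ε, num}  (via H)
FOLLOW(S) includes $ since S is the start symbol.
FOLLOW(S): S appears on no right-hand side. Thus FOLLOW(S) = {$}.
FOLLOW(F): in S->E F false E, F is followed by false E with FIRST {false}. Thus FOLLOW(F) = {false}.
FOLLOW(N): in S->num true N if, N is followed by if with FIRST {if}; in F->N, the suffix after N is empty, so FOLLOW(N) ⊇ FOLLOW(F) = {false}; in H->N H if, N is followed by H if with FIRST {num}. Thus FOLLOW(N) = {false, if, num}.
FOLLOW(H): in H->N H if, H is followed by if with FIRST {if}; in N->H, the suffix after H is empty, so FOLLOW(H) ⊇ FOLLOW(N) = {false, if, num}. Thus FOLLOW(H) = {false, if, num}.
FOLLOW(E): in S->E F false E (occurrence 1), E is followed by F false E with FIRST {false, num}; in S->E F false E (occurrence 2), the suffix after E is empty, so FOLLOW(E) ⊇ FOLLOW(S) = {$}. Thus FOLLOW(E) = {$, false, num}.

{false, if, num}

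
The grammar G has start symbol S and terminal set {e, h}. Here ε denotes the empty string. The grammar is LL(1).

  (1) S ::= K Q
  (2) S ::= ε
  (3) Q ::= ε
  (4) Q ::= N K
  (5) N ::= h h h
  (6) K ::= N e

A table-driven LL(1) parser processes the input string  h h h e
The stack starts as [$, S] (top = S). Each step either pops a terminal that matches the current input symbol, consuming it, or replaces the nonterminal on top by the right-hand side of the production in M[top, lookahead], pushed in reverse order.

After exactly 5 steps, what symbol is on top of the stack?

step 1: stack=$ S  input=h h h e $  — expand S ::= K Q
step 2: stack=$ Q K  input=h h h e $  — expand K ::= N e
step 3: stack=$ Q e N  input=h h h e $  — expand N ::= h h h
step 4: stack=$ Q e h h h  input=h h h e $  — match h
step 5: stack=$ Q e h h  input=h h e $  — match h
Stack after step 5: $ Q e h (top = h).

h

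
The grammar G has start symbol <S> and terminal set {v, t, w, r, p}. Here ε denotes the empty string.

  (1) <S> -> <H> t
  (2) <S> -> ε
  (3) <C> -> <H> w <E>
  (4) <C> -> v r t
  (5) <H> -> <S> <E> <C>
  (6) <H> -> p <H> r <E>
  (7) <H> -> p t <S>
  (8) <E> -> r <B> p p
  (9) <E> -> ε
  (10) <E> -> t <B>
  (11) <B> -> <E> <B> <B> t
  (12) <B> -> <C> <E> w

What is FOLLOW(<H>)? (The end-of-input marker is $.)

{r, t, w}

FIRST(<E>): from <E>->r <B> p p we get {r}; from <E>->ε we get {ε}; from <E>->t <B> we get {t}. So FIRST(<E>) = {ε, r, t}.
FIRST(<S>): from <S>-><H> t we get {p, r, t, v}; from <S>->ε we get {ε}. So FIRST(<S>) = {ε, p, r, t, v}.
FIRST(<C>): from <C>-><H> w <E> we get {p, r, t, v}; from <C>->v r t we get {v}. So FIRST(<C>) = {p, r, t, v}.
FIRST(<H>): from <H>-><S> <E> <C> we get {p, r, t, v}; from <H>->p <H> r <E> we get {p}; from <H>->p t <S> we get {p}. So FIRST(<H>) = {p, r, t, v}.
FIRST(<B>): from <B>-><E> <B> <B> t we get {p, r, t, v}; from <B>-><C> <E> w we get {p, r, t, v}. So FIRST(<B>) = {p, r, t, v}.
FOLLOW(<S>) includes $ since <S> is the start symbol.
FOLLOW(<H>): in <S>-><H> t, <H> is followed by t with FIRST {t}; in <C>-><H> w <E>, <H> is followed by w <E> with FIRST {w}; in <H>->p <H> r <E>, <H> is followed by r <E> with FIRST {r}. Thus FOLLOW(<H>) = {r, t, w}.
FOLLOW(<S>): in <H>-><S> <E> <C>, <S> is followed by <E> <C> with FIRST {p, r, t, v}; in <H>->p t <S>, the suffix after <S> is empty, so FOLLOW(<S>) ⊇ FOLLOW(<H>) = {r, t, w}. Thus FOLLOW(<S>) = {$, p, r, t, v, w}.
FOLLOW(<C>): in <H>-><S> <E> <C>, the suffix after <C> is empty, so FOLLOW(<C>) ⊇ FOLLOW(<H>) = {r, t, w}; in <B>-><C> <E> w, <C> is followed by <E> w with FIRST {r, t, w}. Thus FOLLOW(<C>) = {r, t, w}.
FOLLOW(<E>): in <C>-><H> w <E>, the suffix after <E> is empty, so FOLLOW(<E>) ⊇ FOLLOW(<C>) = {r, t, w}; in <H>-><S> <E> <C>, <E> is followed by <C> with FIRST {p, r, t, v}; in <H>->p <H> r <E>, the suffix after <E> is empty, so FOLLOW(<E>) ⊇ FOLLOW(<H>) = {r, t, w}; in <B>-><E> <B> <B> t, <E> is followed by <B> <B> t with FIRST {p, r, t, v}; in <B>-><C> <E> w, <E> is followed by w with FIRST {w}. Thus FOLLOW(<E>) = {p, r, t, v, w}.
FOLLOW(<B>): in <E>->r <B> p p, <B> is followed by p p with FIRST {p}; in <E>->t <B>, the suffix after <B> is empty, so FOLLOW(<B>) ⊇ FOLLOW(<E>) = {p, r, t, v, w}; in <B>-><E> <B> <B> t (occurrence 1), <B> is followed by <B> t with FIRST {p, r, t, v}; in <B>-><E> <B> <B> t (occurrence 2), <B> is followed by t with FIRST {t}. Thus FOLLOW(<B>) = {p, r, t, v, w}.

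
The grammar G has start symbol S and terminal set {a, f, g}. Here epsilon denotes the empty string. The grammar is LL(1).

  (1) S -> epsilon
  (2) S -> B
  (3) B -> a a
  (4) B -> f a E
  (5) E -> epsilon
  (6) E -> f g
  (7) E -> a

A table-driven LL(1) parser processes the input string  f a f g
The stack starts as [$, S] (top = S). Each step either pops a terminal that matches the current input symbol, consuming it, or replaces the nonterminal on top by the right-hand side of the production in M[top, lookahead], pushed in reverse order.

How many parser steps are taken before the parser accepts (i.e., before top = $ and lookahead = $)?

step 1: stack=$ S  input=f a f g $  — expand S -> B
step 2: stack=$ B  input=f a f g $  — expand B -> f a E
step 3: stack=$ E a f  input=f a f g $  — match f
step 4: stack=$ E a  input=a f g $  — match a
step 5: stack=$ E  input=f g $  — expand E -> f g
step 6: stack=$ g f  input=f g $  — match f
step 7: stack=$ g  input=g $  — match g
Accept reached after 7 steps.

7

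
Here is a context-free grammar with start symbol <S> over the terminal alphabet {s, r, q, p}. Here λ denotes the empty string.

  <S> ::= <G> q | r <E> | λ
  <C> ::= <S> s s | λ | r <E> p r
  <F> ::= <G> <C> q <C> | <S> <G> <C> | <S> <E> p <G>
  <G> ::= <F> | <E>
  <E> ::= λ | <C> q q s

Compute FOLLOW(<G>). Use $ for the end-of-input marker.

{p, q, r, s}

FIRST(<S>): from <S>::=<G> q we get {p, q, r, s}; from <S>::=r <E> we get {r}; from <S>::=λ we get {λ}. So FIRST(<S>) = {λ, p, q, r, s}.
FIRST(<C>): from <C>::=<S> s s we get {p, q, r, s}; from <C>::=λ we get {λ}; from <C>::=r <E> p r we get {r}. So FIRST(<C>) = {λ, p, q, r, s}.
FIRST(<E>): from <E>::=λ we get {λ}; from <E>::=<C> q q s we get {p, q, r, s}. So FIRST(<E>) = {λ, p, q, r, s}.
FIRST(<F>): from <F>::=<G> <C> q <C> we get {p, q, r, s}; from <F>::=<S> <G> <C> we get {λ, p, q, r, s}; from <F>::=<S> <E> p <G> we get {p, q, r, s}. So FIRST(<F>) = {λ, p, q, r, s}.
FIRST(<G>): from <G>::=<F> we get {λ, p, q, r, s}; from <G>::=<E> we get {λ, p, q, r, s}. So FIRST(<G>) = {λ, p, q, r, s}.
FOLLOW(<S>) includes $ since <S> is the start symbol.
FOLLOW(<S>): in <C>::=<S> s s, <S> is followed by s s with FIRST {s}; in <F>::=<S> <G> <C>, <S> is followed by <G> <C> with FIRST {λ, p, q, r, s}; in <F>::=<S> <G> <C>, the suffix after <S> is nullable, so FOLLOW(<S>) ⊇ FOLLOW(<F>) = {p, q, r, s}; in <F>::=<S> <E> p <G>, <S> is followed by <E> p <G> with FIRST {p, q, r, s}. Thus FOLLOW(<S>) = {$, p, q, r, s}.
FOLLOW(<C>): in <F>::=<G> <C> q <C> (occurrence 1), <C> is followed by q <C> with FIRST {q}; in <F>::=<G> <C> q <C> (occurrence 2), the suffix after <C> is empty, so FOLLOW(<C>) ⊇ FOLLOW(<F>) = {p, q, r, s}; in <F>::=<S> <G> <C>, the suffix after <C> is empty, so FOLLOW(<C>) ⊇ FOLLOW(<F>) = {p, q, r, s}; in <E>::=<C> q q s, <C> is followed by q q s with FIRST {q}. Thus FOLLOW(<C>) = {p, q, r, s}.
FOLLOW(<F>): in <G>::=<F>, the suffix after <F> is empty, so FOLLOW(<F>) ⊇ FOLLOW(<G>) = {p, q, r, s}. Thus FOLLOW(<F>) = {p, q, r, s}.
FOLLOW(<G>): in <S>::=<G> q, <G> is followed by q with FIRST {q}; in <F>::=<G> <C> q <C>, <G> is followed by <C> q <C> with FIRST {p, q, r, s}; in <F>::=<S> <G> <C>, <G> is followed by <C> with FIRST {λ, p, q, r, s}; in <F>::=<S> <G> <C>, the suffix after <G> is nullable, so FOLLOW(<G>) ⊇ FOLLOW(<F>) = {p, q, r, s}; in <F>::=<S> <E> p <G>, the suffix after <G> is empty, so FOLLOW(<G>) ⊇ FOLLOW(<F>) = {p, q, r, s}. Thus FOLLOW(<G>) = {p, q, r, s}.
FOLLOW(<E>): in <S>::=r <E>, the suffix after <E> is empty, so FOLLOW(<E>) ⊇ FOLLOW(<S>) = {$, p, q, r, s}; in <C>::=r <E> p r, <E> is followed by p r with FIRST {p}; in <F>::=<S> <E> p <G>, <E> is followed by p <G> with FIRST {p}; in <G>::=<E>, the suffix after <E> is empty, so FOLLOW(<E>) ⊇ FOLLOW(<G>) = {p, q, r, s}. Thus FOLLOW(<E>) = {$, p, q, r, s}.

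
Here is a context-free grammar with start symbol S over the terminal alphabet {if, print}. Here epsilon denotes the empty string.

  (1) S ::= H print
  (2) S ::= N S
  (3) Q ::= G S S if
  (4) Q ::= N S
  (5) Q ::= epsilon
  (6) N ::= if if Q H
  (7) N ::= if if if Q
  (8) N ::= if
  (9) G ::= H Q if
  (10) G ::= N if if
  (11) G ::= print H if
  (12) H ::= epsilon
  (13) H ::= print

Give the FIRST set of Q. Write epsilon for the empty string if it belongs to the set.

FIRST(N) = {if}
FIRST(H) = {epsilon, print}
FIRST(S) = {if, print}  (via H print, N S)
FIRST(Q) = {epsilon, if, print}  (via G S S if, N S)
FIRST(G) = {if, print}  (via H Q if, N if if)

{epsilon, if, print}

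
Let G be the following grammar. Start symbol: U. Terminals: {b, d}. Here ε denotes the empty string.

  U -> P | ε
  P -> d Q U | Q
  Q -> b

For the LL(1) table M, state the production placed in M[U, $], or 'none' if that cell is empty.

FIRST(Q) = {b}
FIRST(P) = {b, d}  (via Q)
FIRST(U) = {ε, b, d}  (via P)
FOLLOW(U) includes $ since U is the start symbol.
FOLLOW(U): in P->d Q U, the suffix after U is empty, so FOLLOW(U) ⊇ FOLLOW(P) = {$}. Thus FOLLOW(U) = {$}.
FOLLOW(P): in U->P, the suffix after P is empty, so FOLLOW(P) ⊇ FOLLOW(U) = {$}. Thus FOLLOW(P) = {$}.
For U -> P: FIRST(P) = {b, d}, so it goes in M[U, t] for t ∈ {b, d}.
For U -> ε: FIRST(ε) = {ε}, so it goes in M[U, t] for t ∈ {}; since ε ∈ FIRST, also for every t ∈ FOLLOW(U) = {$}.

U -> ε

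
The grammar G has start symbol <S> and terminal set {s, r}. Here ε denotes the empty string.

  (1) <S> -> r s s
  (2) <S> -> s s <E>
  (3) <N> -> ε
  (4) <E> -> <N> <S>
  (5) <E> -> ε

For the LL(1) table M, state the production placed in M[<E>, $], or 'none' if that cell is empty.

<E> -> ε

FIRST(<S>): from <S>->r s s we get {r}; from <S>->s s <E> we get {s}. So FIRST(<S>) = {r, s}.
FIRST(<N>): from <N>->ε we get {ε}. So FIRST(<N>) = {ε}.
FIRST(<E>): from <E>-><N> <S> we get {r, s}; from <E>->ε we get {ε}. So FIRST(<E>) = {ε, r, s}.
FOLLOW(<S>) includes $ since <S> is the start symbol.
FOLLOW(<S>): in <E>-><N> <S>, the suffix after <S> is empty, so FOLLOW(<S>) ⊇ FOLLOW(<E>) = {$}. Thus FOLLOW(<S>) = {$}.
FOLLOW(<E>): in <S>->s s <E>, the suffix after <E> is empty, so FOLLOW(<E>) ⊇ FOLLOW(<S>) = {$}. Thus FOLLOW(<E>) = {$}.
For <E> -> <N> <S>: FIRST(<N> <S>) = {r, s}, so it goes in M[<E>, t] for t ∈ {r, s}.
For <E> -> ε: FIRST(ε) = {ε}, so it goes in M[<E>, t] for t ∈ {}; since ε ∈ FIRST, also for every t ∈ FOLLOW(<E>) = {$}.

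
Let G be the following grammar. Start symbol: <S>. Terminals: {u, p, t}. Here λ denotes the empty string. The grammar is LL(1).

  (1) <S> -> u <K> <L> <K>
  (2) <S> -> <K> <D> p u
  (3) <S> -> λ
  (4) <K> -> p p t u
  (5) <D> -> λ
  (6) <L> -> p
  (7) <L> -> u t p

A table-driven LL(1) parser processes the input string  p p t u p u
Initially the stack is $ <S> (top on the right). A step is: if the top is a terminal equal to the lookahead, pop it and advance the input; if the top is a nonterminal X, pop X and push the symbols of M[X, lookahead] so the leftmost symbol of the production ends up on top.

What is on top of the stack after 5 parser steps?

u

     Stack              Input          Action
  1  $ <S>              p p t u p u $  expand <S> -> <K> <D> p u
  2  $ u p <D> <K>      p p t u p u $  expand <K> -> p p t u
  3  $ u p <D> u t p p  p p t u p u $  match p
  4  $ u p <D> u t p    p t u p u $    match p
  5  $ u p <D> u t      t u p u $      match t
Stack after step 5: $ u p <D> u (top = u).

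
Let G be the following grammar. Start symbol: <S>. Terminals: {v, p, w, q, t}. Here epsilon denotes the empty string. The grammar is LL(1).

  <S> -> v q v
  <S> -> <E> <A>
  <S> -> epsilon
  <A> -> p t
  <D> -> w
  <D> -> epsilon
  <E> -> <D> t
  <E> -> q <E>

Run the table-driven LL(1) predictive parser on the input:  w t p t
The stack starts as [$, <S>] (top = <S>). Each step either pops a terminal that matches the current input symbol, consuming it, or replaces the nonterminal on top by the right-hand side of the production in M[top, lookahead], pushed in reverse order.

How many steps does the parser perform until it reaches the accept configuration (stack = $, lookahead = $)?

8

     Stack        Input      Action
  1  $ <S>        w t p t $  expand <S> -> <E> <A>
  2  $ <A> <E>    w t p t $  expand <E> -> <D> t
  3  $ <A> t <D>  w t p t $  expand <D> -> w
  4  $ <A> t w    w t p t $  match w
  5  $ <A> t      t p t $    match t
  6  $ <A>        p t $      expand <A> -> p t
  7  $ t p        p t $      match p
  8  $ t          t $        match t
Accept reached after 8 steps.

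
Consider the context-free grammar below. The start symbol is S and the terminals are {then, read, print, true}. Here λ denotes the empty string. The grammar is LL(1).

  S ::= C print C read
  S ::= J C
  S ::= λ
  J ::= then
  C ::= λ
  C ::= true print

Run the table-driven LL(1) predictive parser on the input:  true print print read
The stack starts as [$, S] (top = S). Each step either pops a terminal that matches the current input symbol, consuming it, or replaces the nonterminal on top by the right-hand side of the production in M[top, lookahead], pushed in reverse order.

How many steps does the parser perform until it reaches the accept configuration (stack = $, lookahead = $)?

7

     Stack                      Input                    Action
  1  $ S                        true print print read $  expand S ::= C print C read
  2  $ read C print C           true print print read $  expand C ::= true print
  3  $ read C print print true  true print print read $  match true
  4  $ read C print print       print print read $       match print
  5  $ read C print             print read $             match print
  6  $ read C                   read $                   expand C ::= λ
  7  $ read                     read $                   match read
Accept reached after 7 steps.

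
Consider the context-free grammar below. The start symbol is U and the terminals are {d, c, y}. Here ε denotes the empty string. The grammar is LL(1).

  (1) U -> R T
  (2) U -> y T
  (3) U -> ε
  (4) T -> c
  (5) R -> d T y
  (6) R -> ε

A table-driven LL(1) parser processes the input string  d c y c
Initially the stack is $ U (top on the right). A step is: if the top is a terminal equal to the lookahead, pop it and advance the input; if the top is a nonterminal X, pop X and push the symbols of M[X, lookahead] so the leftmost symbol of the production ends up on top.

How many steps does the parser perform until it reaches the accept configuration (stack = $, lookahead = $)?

8

     Stack      Input      Action
  1  $ U        d c y c $  expand U -> R T
  2  $ T R      d c y c $  expand R -> d T y
  3  $ T y T d  d c y c $  match d
  4  $ T y T    c y c $    expand T -> c
  5  $ T y c    c y c $    match c
  6  $ T y      y c $      match y
  7  $ T        c $        expand T -> c
  8  $ c        c $        match c
Accept reached after 8 steps.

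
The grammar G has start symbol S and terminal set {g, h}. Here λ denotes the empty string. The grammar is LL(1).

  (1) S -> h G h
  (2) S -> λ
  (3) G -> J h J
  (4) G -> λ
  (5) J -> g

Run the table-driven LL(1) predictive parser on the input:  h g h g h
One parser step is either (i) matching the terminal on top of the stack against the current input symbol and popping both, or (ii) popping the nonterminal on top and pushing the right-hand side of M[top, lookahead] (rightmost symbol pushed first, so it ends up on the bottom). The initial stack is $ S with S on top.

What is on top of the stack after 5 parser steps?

h

step 1: stack=$ S  input=h g h g h $  — expand S -> h G h
step 2: stack=$ h G h  input=h g h g h $  — match h
step 3: stack=$ h G  input=g h g h $  — expand G -> J h J
step 4: stack=$ h J h J  input=g h g h $  — expand J -> g
step 5: stack=$ h J h g  input=g h g h $  — match g
Stack after step 5: $ h J h (top = h).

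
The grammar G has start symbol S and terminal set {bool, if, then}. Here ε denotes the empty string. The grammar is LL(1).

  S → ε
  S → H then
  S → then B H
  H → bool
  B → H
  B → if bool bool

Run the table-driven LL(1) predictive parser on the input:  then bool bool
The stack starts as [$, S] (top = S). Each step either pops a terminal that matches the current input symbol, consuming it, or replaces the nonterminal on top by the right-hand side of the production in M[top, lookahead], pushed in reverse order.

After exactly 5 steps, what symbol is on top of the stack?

step 1: stack=$ S  input=then bool bool $  — expand S → then B H
step 2: stack=$ H B then  input=then bool bool $  — match then
step 3: stack=$ H B  input=bool bool $  — expand B → H
step 4: stack=$ H H  input=bool bool $  — expand H → bool
step 5: stack=$ H bool  input=bool bool $  — match bool
Stack after step 5: $ H (top = H).

H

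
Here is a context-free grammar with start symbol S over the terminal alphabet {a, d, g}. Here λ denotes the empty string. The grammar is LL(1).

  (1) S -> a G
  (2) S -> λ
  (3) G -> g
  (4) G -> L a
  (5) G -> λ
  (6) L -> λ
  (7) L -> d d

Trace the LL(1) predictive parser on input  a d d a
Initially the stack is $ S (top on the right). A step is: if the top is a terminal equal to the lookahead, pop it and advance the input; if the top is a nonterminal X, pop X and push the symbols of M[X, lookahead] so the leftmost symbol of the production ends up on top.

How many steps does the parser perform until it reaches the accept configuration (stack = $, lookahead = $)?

     Stack    Input      Action
  1  $ S      a d d a $  expand S -> a G
  2  $ G a    a d d a $  match a
  3  $ G      d d a $    expand G -> L a
  4  $ a L    d d a $    expand L -> d d
  5  $ a d d  d d a $    match d
  6  $ a d    d a $      match d
  7  $ a      a $        match a
Accept reached after 7 steps.

7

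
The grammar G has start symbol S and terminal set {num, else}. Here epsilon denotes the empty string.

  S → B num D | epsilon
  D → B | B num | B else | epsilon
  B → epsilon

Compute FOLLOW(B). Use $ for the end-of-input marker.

{$, else, num}

FIRST(B): from B→epsilon we get {epsilon}. So FIRST(B) = {epsilon}.
FIRST(S): from S→B num D we get {num}; from S→epsilon we get {epsilon}. So FIRST(S) = {epsilon, num}.
FIRST(D): from D→B we get {epsilon}; from D→B num we get {num}; from D→B else we get {else}; from D→epsilon we get {epsilon}. So FIRST(D) = {epsilon, else, num}.
FOLLOW(S) includes $ since S is the start symbol.
FOLLOW(S): S appears on no right-hand side. Thus FOLLOW(S) = {$}.
FOLLOW(D): in S→B num D, the suffix after D is empty, so FOLLOW(D) ⊇ FOLLOW(S) = {$}. Thus FOLLOW(D) = {$}.
FOLLOW(B): in S→B num D, B is followed by num D with FIRST {num}; in D→B, the suffix after B is empty, so FOLLOW(B) ⊇ FOLLOW(D) = {$}; in D→B num, B is followed by num with FIRST {num}; in D→B else, B is followed by else with FIRST {else}. Thus FOLLOW(B) = {$, else, num}.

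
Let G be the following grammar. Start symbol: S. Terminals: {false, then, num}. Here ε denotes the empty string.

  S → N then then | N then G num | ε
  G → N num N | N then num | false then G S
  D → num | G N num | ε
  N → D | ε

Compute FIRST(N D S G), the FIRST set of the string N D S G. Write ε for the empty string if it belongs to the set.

{false, num, then}

FIRST(S) = {ε, false, num, then}  (via N then then, N then G num)
FIRST(G) = {false, num, then}  (via N num N, N then num)
FIRST(D) = {ε, false, num, then}  (via G N num)
FIRST(N) = {ε, false, num, then}  (via D)
FIRST(N D S G): take FIRST of each symbol in turn, carrying on past any symbol whose FIRST contains ε; result {false, num, then}.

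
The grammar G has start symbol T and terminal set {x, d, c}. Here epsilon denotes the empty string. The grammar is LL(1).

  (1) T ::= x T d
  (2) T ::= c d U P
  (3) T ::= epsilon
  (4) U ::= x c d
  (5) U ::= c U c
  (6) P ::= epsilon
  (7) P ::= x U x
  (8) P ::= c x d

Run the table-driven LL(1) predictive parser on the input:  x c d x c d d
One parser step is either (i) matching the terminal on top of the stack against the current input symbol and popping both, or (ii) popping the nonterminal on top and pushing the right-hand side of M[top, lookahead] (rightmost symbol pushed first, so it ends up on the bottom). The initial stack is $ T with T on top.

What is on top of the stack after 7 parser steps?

c

step 1: stack=$ T  input=x c d x c d d $  — expand T ::= x T d
step 2: stack=$ d T x  input=x c d x c d d $  — match x
step 3: stack=$ d T  input=c d x c d d $  — expand T ::= c d U P
step 4: stack=$ d P U d c  input=c d x c d d $  — match c
step 5: stack=$ d P U d  input=d x c d d $  — match d
step 6: stack=$ d P U  input=x c d d $  — expand U ::= x c d
step 7: stack=$ d P d c x  input=x c d d $  — match x
Stack after step 7: $ d P d c (top = c).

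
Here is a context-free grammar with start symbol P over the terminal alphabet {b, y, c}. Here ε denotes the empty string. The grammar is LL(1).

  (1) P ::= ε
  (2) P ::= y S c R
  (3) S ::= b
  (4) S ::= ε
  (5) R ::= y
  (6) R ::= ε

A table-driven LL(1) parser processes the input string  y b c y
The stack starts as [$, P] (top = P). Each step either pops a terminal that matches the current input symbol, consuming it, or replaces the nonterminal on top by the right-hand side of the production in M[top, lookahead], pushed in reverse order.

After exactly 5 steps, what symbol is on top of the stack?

step 1: stack=$ P  input=y b c y $  — expand P ::= y S c R
step 2: stack=$ R c S y  input=y b c y $  — match y
step 3: stack=$ R c S  input=b c y $  — expand S ::= b
step 4: stack=$ R c b  input=b c y $  — match b
step 5: stack=$ R c  input=c y $  — match c
Stack after step 5: $ R (top = R).

R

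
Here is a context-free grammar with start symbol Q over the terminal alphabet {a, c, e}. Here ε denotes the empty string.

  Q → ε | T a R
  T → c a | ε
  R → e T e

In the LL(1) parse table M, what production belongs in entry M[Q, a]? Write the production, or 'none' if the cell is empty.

Q → T a R

FIRST(T): from T→c a we get {c}; from T→ε we get {ε}. So FIRST(T) = {ε, c}.
FIRST(R): from R→e T e we get {e}. So FIRST(R) = {e}.
FIRST(Q): from Q→ε we get {ε}; from Q→T a R we get {a, c}. So FIRST(Q) = {ε, a, c}.
FOLLOW(Q) includes $ since Q is the start symbol.
FOLLOW(Q): Q appears on no right-hand side. Thus FOLLOW(Q) = {$}.
For Q → ε: FIRST(ε) = {ε}, so it goes in M[Q, t] for t ∈ {}; since ε ∈ FIRST, also for every t ∈ FOLLOW(Q) = {$}.
For Q → T a R: FIRST(T a R) = {a, c}, so it goes in M[Q, t] for t ∈ {a, c}.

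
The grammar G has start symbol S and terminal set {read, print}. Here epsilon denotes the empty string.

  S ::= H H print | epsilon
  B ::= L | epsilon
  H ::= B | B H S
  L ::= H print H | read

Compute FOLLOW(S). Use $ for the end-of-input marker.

FIRST(S) = {epsilon, print, read}  (via H H print)
FIRST(B) = {epsilon, print, read}  (via L)
FIRST(H) = {epsilon, print, read}  (via B, B H S)
FIRST(L) = {print, read}  (via H print H)
FOLLOW(S) includes $ since S is the start symbol.
FOLLOW(S): in H::=B H S, the suffix after S is empty, so FOLLOW(S) ⊇ FOLLOW(H) = {print, read}. Thus FOLLOW(S) = {$, print, read}.
FOLLOW(B): in H::=B, the suffix after B is empty, so FOLLOW(B) ⊇ FOLLOW(H) = {print, read}; in H::=B H S, B is followed by H S with FIRST {epsilon, print, read}; in H::=B H S, the suffix after B is nullable, so FOLLOW(B) ⊇ FOLLOW(H) = {print, read}. Thus FOLLOW(B) = {print, read}.
FOLLOW(L): in B::=L, the suffix after L is empty, so FOLLOW(L) ⊇ FOLLOW(B) = {print, read}. Thus FOLLOW(L) = {print, read}.
FOLLOW(H): in S::=H H print (occurrence 1), H is followed by H print with FIRST {print, read}; in S::=H H print (occurrence 2), H is followed by print with FIRST {print}; in H::=B H S, H is followed by S with FIRST {epsilon, print, read}; in H::=B H S, the suffix after H is nullable (adds nothing new); in L::=H print H (occurrence 1), H is followed by print H with FIRST {print}; in L::=H print H (occurrence 2), the suffix after H is empty, so FOLLOW(H) ⊇ FOLLOW(L) = {print, read}. Thus FOLLOW(H) = {print, read}.

{$, print, read}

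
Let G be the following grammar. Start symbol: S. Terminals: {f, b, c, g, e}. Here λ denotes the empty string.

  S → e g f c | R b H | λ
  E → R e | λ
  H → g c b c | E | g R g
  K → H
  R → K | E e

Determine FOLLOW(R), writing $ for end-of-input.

{b, e, g}

FIRST(S): from S→e g f c we get {e}; from S→R b H we get {b, e, g}; from S→λ we get {λ}. So FIRST(S) = {λ, b, e, g}.
FIRST(E): from E→R e we get {e, g}; from E→λ we get {λ}. So FIRST(E) = {λ, e, g}.
FIRST(H): from H→g c b c we get {g}; from H→E we get {λ, e, g}; from H→g R g we get {g}. So FIRST(H) = {λ, e, g}.
FIRST(K): from K→H we get {λ, e, g}. So FIRST(K) = {λ, e, g}.
FIRST(R): from R→K we get {λ, e, g}; from R→E e we get {e, g}. So FIRST(R) = {λ, e, g}.
FOLLOW(S) includes $ since S is the start symbol.
FOLLOW(S): S appears on no right-hand side. Thus FOLLOW(S) = {$}.
FOLLOW(R): in S→R b H, R is followed by b H with FIRST {b}; in E→R e, R is followed by e with FIRST {e}; in H→g R g, R is followed by g with FIRST {g}. Thus FOLLOW(R) = {b, e, g}.
FOLLOW(K): in R→K, the suffix after K is empty, so FOLLOW(K) ⊇ FOLLOW(R) = {b, e, g}. Thus FOLLOW(K) = {b, e, g}.
FOLLOW(H): in S→R b H, the suffix after H is empty, so FOLLOW(H) ⊇ FOLLOW(S) = {$}; in K→H, the suffix after H is empty, so FOLLOW(H) ⊇ FOLLOW(K) = {b, e, g}. Thus FOLLOW(H) = {$, b, e, g}.
FOLLOW(E): in H→E, the suffix after E is empty, so FOLLOW(E) ⊇ FOLLOW(H) = {$, b, e, g}; in R→E e, E is followed by e with FIRST {e}. Thus FOLLOW(E) = {$, b, e, g}.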